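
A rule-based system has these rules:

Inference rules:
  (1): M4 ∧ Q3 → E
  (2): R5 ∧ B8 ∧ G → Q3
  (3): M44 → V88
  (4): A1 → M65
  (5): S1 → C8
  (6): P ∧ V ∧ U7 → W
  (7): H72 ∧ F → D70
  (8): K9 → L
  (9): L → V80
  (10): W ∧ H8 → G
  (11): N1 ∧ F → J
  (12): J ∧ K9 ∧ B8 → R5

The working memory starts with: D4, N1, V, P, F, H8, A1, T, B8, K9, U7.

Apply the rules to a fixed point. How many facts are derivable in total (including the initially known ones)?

19

Round 1 fires (4), (6), (8), (11), giving M65, W, L, J.
Round 2 fires (9), (10), (12), giving V80, G, R5.
Round 3 fires (2), giving Q3.
Closure: {A1, B8, D4, F, G, H8, J, K9, L, M65, N1, P, Q3, R5, T, U7, V, V80, W} — 19 facts.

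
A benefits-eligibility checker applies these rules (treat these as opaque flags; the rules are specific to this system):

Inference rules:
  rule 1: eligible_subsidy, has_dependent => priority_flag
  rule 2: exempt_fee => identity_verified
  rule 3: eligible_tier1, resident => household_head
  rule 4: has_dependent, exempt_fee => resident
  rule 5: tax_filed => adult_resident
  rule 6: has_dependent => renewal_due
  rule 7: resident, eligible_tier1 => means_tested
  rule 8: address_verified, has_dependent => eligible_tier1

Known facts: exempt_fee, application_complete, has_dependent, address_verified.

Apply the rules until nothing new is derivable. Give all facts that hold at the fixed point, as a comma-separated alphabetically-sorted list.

address_verified, application_complete, eligible_tier1, exempt_fee, has_dependent, household_head, identity_verified, means_tested, renewal_due, resident

Round 1: rule 2 [exempt_fee => identity_verified]; rule 4 [has_dependent, exempt_fee => resident]; rule 6 [has_dependent => renewal_due]; rule 8 [address_verified, has_dependent => eligible_tier1]. New: identity_verified, resident, renewal_due, eligible_tier1.
Round 2: rule 3 [eligible_tier1, resident => household_head]; rule 7 [resident, eligible_tier1 => means_tested]. New: household_head, means_tested.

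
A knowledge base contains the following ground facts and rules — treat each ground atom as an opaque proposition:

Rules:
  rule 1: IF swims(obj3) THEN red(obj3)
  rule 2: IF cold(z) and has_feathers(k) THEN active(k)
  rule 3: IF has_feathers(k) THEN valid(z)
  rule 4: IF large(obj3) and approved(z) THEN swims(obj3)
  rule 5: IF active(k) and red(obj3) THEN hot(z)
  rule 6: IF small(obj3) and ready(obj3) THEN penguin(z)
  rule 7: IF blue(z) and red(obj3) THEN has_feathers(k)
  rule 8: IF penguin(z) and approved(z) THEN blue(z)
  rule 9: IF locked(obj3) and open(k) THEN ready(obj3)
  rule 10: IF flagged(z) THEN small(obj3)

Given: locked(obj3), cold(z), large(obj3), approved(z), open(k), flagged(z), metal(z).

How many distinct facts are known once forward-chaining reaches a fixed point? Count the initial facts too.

17

Round 1: rule 4 [IF large(obj3) and approved(z) THEN swims(obj3)]; rule 9 [IF locked(obj3) and open(k) THEN ready(obj3)]; rule 10 [IF flagged(z) THEN small(obj3)]. New: swims(obj3), ready(obj3), small(obj3).
Round 2: rule 1 [IF swims(obj3) THEN red(obj3)]; rule 6 [IF small(obj3) and ready(obj3) THEN penguin(z)]. New: red(obj3), penguin(z).
Round 3: rule 8 [IF penguin(z) and approved(z) THEN blue(z)]. New: blue(z).
Round 4: rule 7 [IF blue(z) and red(obj3) THEN has_feathers(k)]. New: has_feathers(k).
Round 5: rule 2 [IF cold(z) and has_feathers(k) THEN active(k)]; rule 3 [IF has_feathers(k) THEN valid(z)]. New: active(k), valid(z).
Round 6: rule 5 [IF active(k) and red(obj3) THEN hot(z)]. New: hot(z).
Closure: {active(k), approved(z), blue(z), cold(z), flagged(z), has_feathers(k), hot(z), large(obj3), locked(obj3), metal(z), open(k), penguin(z), ready(obj3), red(obj3), small(obj3), swims(obj3), valid(z)} — 17 facts.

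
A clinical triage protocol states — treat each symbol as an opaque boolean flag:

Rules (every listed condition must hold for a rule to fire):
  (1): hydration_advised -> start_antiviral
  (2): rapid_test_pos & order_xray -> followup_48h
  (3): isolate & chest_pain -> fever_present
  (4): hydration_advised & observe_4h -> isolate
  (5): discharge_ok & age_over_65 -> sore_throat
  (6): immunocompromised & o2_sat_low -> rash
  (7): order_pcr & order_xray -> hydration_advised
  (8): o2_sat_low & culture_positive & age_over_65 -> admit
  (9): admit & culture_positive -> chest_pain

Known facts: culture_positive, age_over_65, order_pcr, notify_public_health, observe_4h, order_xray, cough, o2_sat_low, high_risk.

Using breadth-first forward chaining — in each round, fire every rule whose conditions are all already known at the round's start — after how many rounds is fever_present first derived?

Round 1: (7) [order_pcr & order_xray -> hydration_advised]; (8) [o2_sat_low & culture_positive & age_over_65 -> admit]. Adds hydration_advised, admit.
Round 2: (1) [hydration_advised -> start_antiviral]; (4) [hydration_advised & observe_4h -> isolate]; (9) [admit & culture_positive -> chest_pain]. Adds start_antiviral, isolate, chest_pain.
Round 3: (3) [isolate & chest_pain -> fever_present]. Adds fever_present.
fever_present first appears in round 3.

3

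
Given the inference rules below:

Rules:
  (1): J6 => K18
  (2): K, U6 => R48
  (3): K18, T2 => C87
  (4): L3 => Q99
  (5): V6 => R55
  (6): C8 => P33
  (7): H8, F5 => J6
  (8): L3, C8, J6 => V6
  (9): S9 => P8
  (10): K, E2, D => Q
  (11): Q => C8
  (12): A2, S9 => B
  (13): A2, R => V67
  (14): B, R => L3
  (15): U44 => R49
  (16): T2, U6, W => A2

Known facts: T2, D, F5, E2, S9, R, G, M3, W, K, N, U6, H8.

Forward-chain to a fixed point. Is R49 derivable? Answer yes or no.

no

Round 1 fires (2), (7), (9), (10), (16), giving R48, J6, P8, Q, A2.
Round 2 fires (1), (11), (12), (13), giving K18, C8, B, V67.
Round 3 fires (3), (6), (14), giving C87, P33, L3.
Round 4 fires (4), (8), giving Q99, V6.
Round 5 fires (5), giving R55.
Fixed point reached. R49 is concluded only by (15); (15) needs U44 (never derived).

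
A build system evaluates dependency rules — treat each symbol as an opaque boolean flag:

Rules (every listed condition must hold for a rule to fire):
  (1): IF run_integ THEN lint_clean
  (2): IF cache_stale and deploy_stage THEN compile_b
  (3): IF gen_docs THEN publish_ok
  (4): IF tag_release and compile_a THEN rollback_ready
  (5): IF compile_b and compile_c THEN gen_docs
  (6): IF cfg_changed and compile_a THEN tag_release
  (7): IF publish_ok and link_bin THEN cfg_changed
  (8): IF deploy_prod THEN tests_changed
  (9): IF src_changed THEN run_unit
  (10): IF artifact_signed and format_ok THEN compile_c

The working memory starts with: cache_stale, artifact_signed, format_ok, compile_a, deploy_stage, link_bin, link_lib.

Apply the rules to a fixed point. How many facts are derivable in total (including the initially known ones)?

Round 1: (2) [IF cache_stale and deploy_stage THEN compile_b]; (10) [IF artifact_signed and format_ok THEN compile_c]. New: compile_b, compile_c.
Round 2: (5) [IF compile_b and compile_c THEN gen_docs]. New: gen_docs.
Round 3: (3) [IF gen_docs THEN publish_ok]. New: publish_ok.
Round 4: (7) [IF publish_ok and link_bin THEN cfg_changed]. New: cfg_changed.
Round 5: (6) [IF cfg_changed and compile_a THEN tag_release]. New: tag_release.
Round 6: (4) [IF tag_release and compile_a THEN rollback_ready]. New: rollback_ready.
Closure: {artifact_signed, cache_stale, cfg_changed, compile_a, compile_b, compile_c, deploy_stage, format_ok, gen_docs, link_bin, link_lib, publish_ok, rollback_ready, tag_release} — 14 facts.

14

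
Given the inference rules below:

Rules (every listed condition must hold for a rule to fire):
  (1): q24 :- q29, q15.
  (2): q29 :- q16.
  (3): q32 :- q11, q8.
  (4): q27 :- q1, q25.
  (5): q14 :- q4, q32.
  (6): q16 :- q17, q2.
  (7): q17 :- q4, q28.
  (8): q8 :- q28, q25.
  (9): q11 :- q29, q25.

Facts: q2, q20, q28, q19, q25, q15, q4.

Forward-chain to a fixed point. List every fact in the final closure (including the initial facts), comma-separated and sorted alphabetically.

q11, q14, q15, q16, q17, q19, q2, q20, q24, q25, q28, q29, q32, q4, q8

Round 1 fires (7), (8), giving q17, q8.
Round 2 fires (6), giving q16.
Round 3 fires (2), giving q29.
Round 4 fires (1), (9), giving q24, q11.
Round 5 fires (3), giving q32.
Round 6 fires (5), giving q14.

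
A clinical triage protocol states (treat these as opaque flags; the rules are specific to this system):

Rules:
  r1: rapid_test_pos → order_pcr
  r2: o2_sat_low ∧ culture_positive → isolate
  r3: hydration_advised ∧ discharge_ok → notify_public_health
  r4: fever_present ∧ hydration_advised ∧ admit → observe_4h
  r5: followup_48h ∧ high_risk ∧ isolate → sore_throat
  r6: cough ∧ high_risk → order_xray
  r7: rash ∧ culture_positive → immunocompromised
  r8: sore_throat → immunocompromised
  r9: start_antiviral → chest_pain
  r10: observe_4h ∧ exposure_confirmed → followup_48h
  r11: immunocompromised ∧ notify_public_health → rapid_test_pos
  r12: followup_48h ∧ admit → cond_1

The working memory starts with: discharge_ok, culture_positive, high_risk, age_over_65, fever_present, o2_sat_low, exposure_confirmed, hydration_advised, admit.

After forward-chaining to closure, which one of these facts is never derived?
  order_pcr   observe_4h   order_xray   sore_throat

Round 1 — r2, r3, r4, derive isolate, notify_public_health, observe_4h.
Round 2 — r10, derive followup_48h.
Round 3 — r5, r12, derive sore_throat, cond_1.
Round 4 — r8, derive immunocompromised.
Round 5 — r11, derive rapid_test_pos.
Round 6 — r1, derive order_pcr.
Derived: sore_throat (round 3), observe_4h (round 1), order_pcr (round 6). order_xray never appears in any round.

order_xray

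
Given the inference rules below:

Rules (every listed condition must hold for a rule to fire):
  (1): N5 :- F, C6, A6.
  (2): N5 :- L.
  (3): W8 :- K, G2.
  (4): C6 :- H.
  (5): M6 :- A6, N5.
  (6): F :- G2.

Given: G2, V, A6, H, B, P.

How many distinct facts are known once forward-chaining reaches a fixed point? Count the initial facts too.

10

Round 1: (4) [C6 :- H.]; (6) [F :- G2.]. New: C6, F.
Round 2: (1) [N5 :- F, C6, A6.]. New: N5.
Round 3: (5) [M6 :- A6, N5.]. New: M6.
Closure: {A6, B, C6, F, G2, H, M6, N5, P, V} — 10 facts.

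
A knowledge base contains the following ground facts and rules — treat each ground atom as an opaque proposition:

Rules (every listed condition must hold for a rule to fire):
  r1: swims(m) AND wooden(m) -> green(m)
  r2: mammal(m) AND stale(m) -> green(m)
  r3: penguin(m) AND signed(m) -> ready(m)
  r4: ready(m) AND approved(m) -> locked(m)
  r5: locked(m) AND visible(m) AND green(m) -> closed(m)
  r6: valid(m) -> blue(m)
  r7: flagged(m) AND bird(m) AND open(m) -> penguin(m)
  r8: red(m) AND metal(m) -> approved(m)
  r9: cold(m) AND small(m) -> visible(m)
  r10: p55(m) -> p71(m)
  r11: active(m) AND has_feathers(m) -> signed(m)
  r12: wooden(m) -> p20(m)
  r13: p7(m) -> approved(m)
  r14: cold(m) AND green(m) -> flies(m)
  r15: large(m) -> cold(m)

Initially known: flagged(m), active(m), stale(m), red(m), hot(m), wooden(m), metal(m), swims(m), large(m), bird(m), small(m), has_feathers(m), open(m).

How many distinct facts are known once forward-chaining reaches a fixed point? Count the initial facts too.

[1] r1 [swims(m) AND wooden(m) -> green(m)]; r7 [flagged(m) AND bird(m) AND open(m) -> penguin(m)]; r8 [red(m) AND metal(m) -> approved(m)]; r11 [active(m) AND has_feathers(m) -> signed(m)]; r12 [wooden(m) -> p20(m)]; r15 [large(m) -> cold(m)]. ⇒ new: green(m), penguin(m), approved(m), signed(m), p20(m), cold(m).
[2] r3 [penguin(m) AND signed(m) -> ready(m)]; r9 [cold(m) AND small(m) -> visible(m)]; r14 [cold(m) AND green(m) -> flies(m)]. ⇒ new: ready(m), visible(m), flies(m).
[3] r4 [ready(m) AND approved(m) -> locked(m)]. ⇒ new: locked(m).
[4] r5 [locked(m) AND visible(m) AND green(m) -> closed(m)]. ⇒ new: closed(m).
Closure: {active(m), approved(m), bird(m), closed(m), cold(m), flagged(m), flies(m), green(m), has_feathers(m), hot(m), large(m), locked(m), metal(m), open(m), p20(m), penguin(m), ready(m), red(m), signed(m), small(m), stale(m), swims(m), visible(m), wooden(m)} — 24 facts.

24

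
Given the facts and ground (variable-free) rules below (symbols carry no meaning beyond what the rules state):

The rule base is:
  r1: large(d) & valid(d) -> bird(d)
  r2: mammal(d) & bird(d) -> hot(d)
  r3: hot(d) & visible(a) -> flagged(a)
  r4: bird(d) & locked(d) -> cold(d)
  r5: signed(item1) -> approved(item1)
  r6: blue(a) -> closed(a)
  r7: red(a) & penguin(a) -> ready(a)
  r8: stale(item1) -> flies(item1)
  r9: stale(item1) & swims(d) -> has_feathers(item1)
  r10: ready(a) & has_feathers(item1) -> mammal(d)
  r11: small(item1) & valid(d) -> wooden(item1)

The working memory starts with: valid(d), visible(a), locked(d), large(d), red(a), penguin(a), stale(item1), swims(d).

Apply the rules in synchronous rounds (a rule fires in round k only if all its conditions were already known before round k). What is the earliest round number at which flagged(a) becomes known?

4

Round 1 — r1, r7, r8, r9, derive bird(d), ready(a), flies(item1), has_feathers(item1).
Round 2 — r4, r10, derive cold(d), mammal(d).
Round 3 — r2, derive hot(d).
Round 4 — r3, derive flagged(a).
flagged(a) first appears in round 4.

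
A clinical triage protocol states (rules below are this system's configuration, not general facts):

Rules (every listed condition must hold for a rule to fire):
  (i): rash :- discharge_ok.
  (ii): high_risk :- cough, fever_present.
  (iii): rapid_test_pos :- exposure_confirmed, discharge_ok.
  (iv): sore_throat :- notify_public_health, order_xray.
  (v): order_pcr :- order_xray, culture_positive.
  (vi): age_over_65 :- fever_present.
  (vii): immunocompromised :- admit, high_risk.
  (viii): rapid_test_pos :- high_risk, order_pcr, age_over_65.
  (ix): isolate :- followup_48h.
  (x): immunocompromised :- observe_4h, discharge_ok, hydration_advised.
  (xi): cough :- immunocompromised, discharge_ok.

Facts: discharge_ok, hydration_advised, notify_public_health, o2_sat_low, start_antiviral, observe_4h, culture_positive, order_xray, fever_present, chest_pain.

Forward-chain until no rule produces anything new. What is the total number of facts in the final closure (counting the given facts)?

18

Round 1 — (i), (iv), (v), (vi), (x), derive rash, sore_throat, order_pcr, age_over_65, immunocompromised.
Round 2 — (xi), derive cough.
Round 3 — (ii), derive high_risk.
Round 4 — (viii), derive rapid_test_pos.
Closure: {age_over_65, chest_pain, cough, culture_positive, discharge_ok, fever_present, high_risk, hydration_advised, immunocompromised, notify_public_health, o2_sat_low, observe_4h, order_pcr, order_xray, rapid_test_pos, rash, sore_throat, start_antiviral} — 18 facts.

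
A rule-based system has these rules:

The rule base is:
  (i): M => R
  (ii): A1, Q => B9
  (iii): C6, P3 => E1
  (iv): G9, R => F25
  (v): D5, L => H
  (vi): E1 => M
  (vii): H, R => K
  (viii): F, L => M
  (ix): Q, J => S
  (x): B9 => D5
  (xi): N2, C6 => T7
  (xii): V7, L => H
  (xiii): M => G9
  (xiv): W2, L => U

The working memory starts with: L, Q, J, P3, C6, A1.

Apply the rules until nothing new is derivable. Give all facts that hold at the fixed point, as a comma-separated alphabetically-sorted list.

A1, B9, C6, D5, E1, F25, G9, H, J, K, L, M, P3, Q, R, S

Round 1: (ii) [A1, Q => B9]; (iii) [C6, P3 => E1]; (ix) [Q, J => S]. New: B9, E1, S.
Round 2: (vi) [E1 => M]; (x) [B9 => D5]. New: M, D5.
Round 3: (i) [M => R]; (v) [D5, L => H]; (xiii) [M => G9]. New: R, H, G9.
Round 4: (iv) [G9, R => F25]; (vii) [H, R => K]. New: F25, K.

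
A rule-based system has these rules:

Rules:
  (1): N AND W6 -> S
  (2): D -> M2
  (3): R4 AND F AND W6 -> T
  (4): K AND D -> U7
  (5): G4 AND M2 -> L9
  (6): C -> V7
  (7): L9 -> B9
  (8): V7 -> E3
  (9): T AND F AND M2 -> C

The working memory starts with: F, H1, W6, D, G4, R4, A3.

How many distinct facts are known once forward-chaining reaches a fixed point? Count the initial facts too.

14

Round 1: (2) [D -> M2]; (3) [R4 AND F AND W6 -> T]. Adds M2, T.
Round 2: (5) [G4 AND M2 -> L9]; (9) [T AND F AND M2 -> C]. Adds L9, C.
Round 3: (6) [C -> V7]; (7) [L9 -> B9]. Adds V7, B9.
Round 4: (8) [V7 -> E3]. Adds E3.
Closure: {A3, B9, C, D, E3, F, G4, H1, L9, M2, R4, T, V7, W6} — 14 facts.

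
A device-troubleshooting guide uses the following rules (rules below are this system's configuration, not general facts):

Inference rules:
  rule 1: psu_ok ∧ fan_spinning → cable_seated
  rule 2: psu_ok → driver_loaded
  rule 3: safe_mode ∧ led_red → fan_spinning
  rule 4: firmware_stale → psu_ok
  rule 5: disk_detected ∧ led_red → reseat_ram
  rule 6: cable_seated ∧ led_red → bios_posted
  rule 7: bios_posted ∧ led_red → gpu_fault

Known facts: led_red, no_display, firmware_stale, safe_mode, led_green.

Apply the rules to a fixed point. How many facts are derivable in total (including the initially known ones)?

11

Round 1 fires rule 3, rule 4, giving fan_spinning, psu_ok.
Round 2 fires rule 1, rule 2, giving cable_seated, driver_loaded.
Round 3 fires rule 6, giving bios_posted.
Round 4 fires rule 7, giving gpu_fault.
Closure: {bios_posted, cable_seated, driver_loaded, fan_spinning, firmware_stale, gpu_fault, led_green, led_red, no_display, psu_ok, safe_mode} — 11 facts.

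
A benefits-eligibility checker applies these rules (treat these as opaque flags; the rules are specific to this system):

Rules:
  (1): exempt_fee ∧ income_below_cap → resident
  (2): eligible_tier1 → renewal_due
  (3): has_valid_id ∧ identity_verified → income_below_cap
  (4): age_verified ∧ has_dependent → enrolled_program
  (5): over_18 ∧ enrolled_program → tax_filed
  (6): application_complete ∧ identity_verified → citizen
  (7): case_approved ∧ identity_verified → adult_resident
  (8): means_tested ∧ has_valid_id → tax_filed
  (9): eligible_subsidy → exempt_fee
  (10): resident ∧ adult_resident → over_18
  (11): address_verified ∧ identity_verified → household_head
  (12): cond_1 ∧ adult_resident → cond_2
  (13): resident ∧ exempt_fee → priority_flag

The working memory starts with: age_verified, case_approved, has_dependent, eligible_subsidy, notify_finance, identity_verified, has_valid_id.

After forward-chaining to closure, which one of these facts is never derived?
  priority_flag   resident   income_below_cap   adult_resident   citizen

citizen

[1] (3) [has_valid_id ∧ identity_verified → income_below_cap]; (4) [age_verified ∧ has_dependent → enrolled_program]; (7) [case_approved ∧ identity_verified → adult_resident]; (9) [eligible_subsidy → exempt_fee]. ⇒ new: income_below_cap, enrolled_program, adult_resident, exempt_fee.
[2] (1) [exempt_fee ∧ income_below_cap → resident]. ⇒ new: resident.
[3] (10) [resident ∧ adult_resident → over_18]; (13) [resident ∧ exempt_fee → priority_flag]. ⇒ new: over_18, priority_flag.
[4] (5) [over_18 ∧ enrolled_program → tax_filed]. ⇒ new: tax_filed.
Derived: adult_resident (round 1), income_below_cap (round 1), priority_flag (round 3), resident (round 2). citizen never appears in any round.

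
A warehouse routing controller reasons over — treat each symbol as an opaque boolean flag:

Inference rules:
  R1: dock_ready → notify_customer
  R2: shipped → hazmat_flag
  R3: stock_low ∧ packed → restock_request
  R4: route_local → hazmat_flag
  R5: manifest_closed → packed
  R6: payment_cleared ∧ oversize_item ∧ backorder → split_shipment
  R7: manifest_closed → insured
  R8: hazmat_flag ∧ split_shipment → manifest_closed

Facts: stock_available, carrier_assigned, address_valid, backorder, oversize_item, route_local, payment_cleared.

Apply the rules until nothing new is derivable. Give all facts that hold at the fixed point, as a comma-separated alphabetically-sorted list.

address_valid, backorder, carrier_assigned, hazmat_flag, insured, manifest_closed, oversize_item, packed, payment_cleared, route_local, split_shipment, stock_available

Round 1: R4 [route_local → hazmat_flag]; R6 [payment_cleared ∧ oversize_item ∧ backorder → split_shipment]. New: hazmat_flag, split_shipment.
Round 2: R8 [hazmat_flag ∧ split_shipment → manifest_closed]. New: manifest_closed.
Round 3: R5 [manifest_closed → packed]; R7 [manifest_closed → insured]. New: packed, insured.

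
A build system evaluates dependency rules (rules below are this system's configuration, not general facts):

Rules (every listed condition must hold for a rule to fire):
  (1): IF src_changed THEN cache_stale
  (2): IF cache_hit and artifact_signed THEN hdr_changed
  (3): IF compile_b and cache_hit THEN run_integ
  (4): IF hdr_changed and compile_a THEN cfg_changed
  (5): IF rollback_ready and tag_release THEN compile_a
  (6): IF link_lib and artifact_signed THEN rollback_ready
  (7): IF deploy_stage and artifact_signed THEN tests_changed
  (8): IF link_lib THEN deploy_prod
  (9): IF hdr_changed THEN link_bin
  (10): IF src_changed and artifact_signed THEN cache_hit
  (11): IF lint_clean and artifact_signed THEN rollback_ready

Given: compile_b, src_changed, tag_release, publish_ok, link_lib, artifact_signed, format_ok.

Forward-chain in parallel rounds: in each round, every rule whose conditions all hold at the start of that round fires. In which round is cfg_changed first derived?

Round 1 — (1), (6), (8), (10), derive cache_stale, rollback_ready, deploy_prod, cache_hit.
Round 2 — (2), (3), (5), derive hdr_changed, run_integ, compile_a.
Round 3 — (4), (9), derive cfg_changed, link_bin.
cfg_changed first appears in round 3.

3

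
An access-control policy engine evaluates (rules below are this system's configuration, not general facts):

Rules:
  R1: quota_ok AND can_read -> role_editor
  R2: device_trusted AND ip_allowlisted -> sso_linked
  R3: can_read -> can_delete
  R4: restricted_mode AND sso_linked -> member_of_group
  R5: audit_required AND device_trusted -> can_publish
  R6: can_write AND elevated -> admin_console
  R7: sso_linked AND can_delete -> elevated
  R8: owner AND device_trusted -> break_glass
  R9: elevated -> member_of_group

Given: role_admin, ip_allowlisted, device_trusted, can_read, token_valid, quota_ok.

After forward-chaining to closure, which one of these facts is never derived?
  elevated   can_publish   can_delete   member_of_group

Round 1 fires R1, R2, R3, giving role_editor, sso_linked, can_delete.
Round 2 fires R7, giving elevated.
Round 3 fires R9, giving member_of_group.
Derived: can_delete (round 1), member_of_group (round 3), elevated (round 2). can_publish never appears in any round.

can_publish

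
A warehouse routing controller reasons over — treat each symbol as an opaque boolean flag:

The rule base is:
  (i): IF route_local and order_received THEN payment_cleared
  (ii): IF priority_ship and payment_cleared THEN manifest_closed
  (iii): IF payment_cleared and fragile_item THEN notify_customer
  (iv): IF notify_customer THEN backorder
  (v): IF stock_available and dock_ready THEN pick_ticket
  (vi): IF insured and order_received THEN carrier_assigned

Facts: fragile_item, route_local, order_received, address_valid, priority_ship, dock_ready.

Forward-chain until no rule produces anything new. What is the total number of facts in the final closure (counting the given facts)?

Round 1 fires (i), giving payment_cleared.
Round 2 fires (ii), (iii), giving manifest_closed, notify_customer.
Round 3 fires (iv), giving backorder.
Closure: {address_valid, backorder, dock_ready, fragile_item, manifest_closed, notify_customer, order_received, payment_cleared, priority_ship, route_local} — 10 facts.

10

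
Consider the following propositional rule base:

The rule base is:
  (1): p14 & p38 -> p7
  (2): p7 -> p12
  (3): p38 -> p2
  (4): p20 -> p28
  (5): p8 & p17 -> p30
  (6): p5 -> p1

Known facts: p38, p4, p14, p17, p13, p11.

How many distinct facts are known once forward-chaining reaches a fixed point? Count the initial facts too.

9

Round 1: (1) [p14 & p38 -> p7]; (3) [p38 -> p2]. New: p7, p2.
Round 2: (2) [p7 -> p12]. New: p12.
Closure: {p11, p12, p13, p14, p17, p2, p38, p4, p7} — 9 facts.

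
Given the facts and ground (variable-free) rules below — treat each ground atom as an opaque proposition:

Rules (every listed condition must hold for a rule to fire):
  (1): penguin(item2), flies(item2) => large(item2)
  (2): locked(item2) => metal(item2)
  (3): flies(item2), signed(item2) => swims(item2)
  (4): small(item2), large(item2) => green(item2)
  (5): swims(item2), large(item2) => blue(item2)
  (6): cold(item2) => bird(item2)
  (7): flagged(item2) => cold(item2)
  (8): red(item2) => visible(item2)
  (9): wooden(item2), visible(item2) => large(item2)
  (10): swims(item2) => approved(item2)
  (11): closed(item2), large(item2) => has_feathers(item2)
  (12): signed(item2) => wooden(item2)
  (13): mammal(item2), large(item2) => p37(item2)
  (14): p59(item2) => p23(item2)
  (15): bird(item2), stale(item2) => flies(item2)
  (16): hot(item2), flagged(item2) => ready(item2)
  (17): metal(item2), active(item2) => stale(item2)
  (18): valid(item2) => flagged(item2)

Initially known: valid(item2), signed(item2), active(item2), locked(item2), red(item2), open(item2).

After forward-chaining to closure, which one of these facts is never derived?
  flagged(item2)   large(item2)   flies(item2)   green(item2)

green(item2)

Round 1: (2) [locked(item2) => metal(item2)]; (8) [red(item2) => visible(item2)]; (12) [signed(item2) => wooden(item2)]; (18) [valid(item2) => flagged(item2)]. Adds metal(item2), visible(item2), wooden(item2), flagged(item2).
Round 2: (7) [flagged(item2) => cold(item2)]; (9) [wooden(item2), visible(item2) => large(item2)]; (17) [metal(item2), active(item2) => stale(item2)]. Adds cold(item2), large(item2), stale(item2).
Round 3: (6) [cold(item2) => bird(item2)]. Adds bird(item2).
Round 4: (15) [bird(item2), stale(item2) => flies(item2)]. Adds flies(item2).
Round 5: (3) [flies(item2), signed(item2) => swims(item2)]. Adds swims(item2).
Round 6: (5) [swims(item2), large(item2) => blue(item2)]; (10) [swims(item2) => approved(item2)]. Adds blue(item2), approved(item2).
Derived: flies(item2) (round 4), large(item2) (round 2), flagged(item2) (round 1). green(item2) never appears in any round.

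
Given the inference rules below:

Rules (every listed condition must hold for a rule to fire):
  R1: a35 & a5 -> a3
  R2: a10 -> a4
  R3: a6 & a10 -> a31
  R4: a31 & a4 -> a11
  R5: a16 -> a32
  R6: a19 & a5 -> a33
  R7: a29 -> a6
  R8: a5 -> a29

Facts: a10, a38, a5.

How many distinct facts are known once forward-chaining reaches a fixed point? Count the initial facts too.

8

Round 1 fires R2, R8, giving a4, a29.
Round 2 fires R7, giving a6.
Round 3 fires R3, giving a31.
Round 4 fires R4, giving a11.
Closure: {a10, a11, a29, a31, a38, a4, a5, a6} — 8 facts.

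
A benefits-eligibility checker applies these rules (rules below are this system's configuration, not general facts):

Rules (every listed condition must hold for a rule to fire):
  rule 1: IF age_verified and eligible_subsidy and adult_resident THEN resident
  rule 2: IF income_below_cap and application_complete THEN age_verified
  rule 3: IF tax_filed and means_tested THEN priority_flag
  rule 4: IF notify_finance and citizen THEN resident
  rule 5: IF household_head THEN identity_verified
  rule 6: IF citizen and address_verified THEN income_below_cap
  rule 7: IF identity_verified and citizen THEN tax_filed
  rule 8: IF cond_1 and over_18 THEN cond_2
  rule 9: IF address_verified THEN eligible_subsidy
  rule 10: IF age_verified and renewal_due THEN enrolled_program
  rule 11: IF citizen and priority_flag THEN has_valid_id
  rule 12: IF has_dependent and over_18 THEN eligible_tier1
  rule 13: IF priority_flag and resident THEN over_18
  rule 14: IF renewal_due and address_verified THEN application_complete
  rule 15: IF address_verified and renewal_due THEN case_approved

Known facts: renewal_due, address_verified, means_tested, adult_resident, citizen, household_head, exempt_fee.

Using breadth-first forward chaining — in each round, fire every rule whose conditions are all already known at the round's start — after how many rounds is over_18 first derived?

Round 1: rule 5 [IF household_head THEN identity_verified]; rule 6 [IF citizen and address_verified THEN income_below_cap]; rule 9 [IF address_verified THEN eligible_subsidy]; rule 14 [IF renewal_due and address_verified THEN application_complete]; rule 15 [IF address_verified and renewal_due THEN case_approved]. Adds identity_verified, income_below_cap, eligible_subsidy, application_complete, case_approved.
Round 2: rule 2 [IF income_below_cap and application_complete THEN age_verified]; rule 7 [IF identity_verified and citizen THEN tax_filed]. Adds age_verified, tax_filed.
Round 3: rule 1 [IF age_verified and eligible_subsidy and adult_resident THEN resident]; rule 3 [IF tax_filed and means_tested THEN priority_flag]; rule 10 [IF age_verified and renewal_due THEN enrolled_program]. Adds resident, priority_flag, enrolled_program.
Round 4: rule 11 [IF citizen and priority_flag THEN has_valid_id]; rule 13 [IF priority_flag and resident THEN over_18]. Adds has_valid_id, over_18.
over_18 first appears in round 4.

4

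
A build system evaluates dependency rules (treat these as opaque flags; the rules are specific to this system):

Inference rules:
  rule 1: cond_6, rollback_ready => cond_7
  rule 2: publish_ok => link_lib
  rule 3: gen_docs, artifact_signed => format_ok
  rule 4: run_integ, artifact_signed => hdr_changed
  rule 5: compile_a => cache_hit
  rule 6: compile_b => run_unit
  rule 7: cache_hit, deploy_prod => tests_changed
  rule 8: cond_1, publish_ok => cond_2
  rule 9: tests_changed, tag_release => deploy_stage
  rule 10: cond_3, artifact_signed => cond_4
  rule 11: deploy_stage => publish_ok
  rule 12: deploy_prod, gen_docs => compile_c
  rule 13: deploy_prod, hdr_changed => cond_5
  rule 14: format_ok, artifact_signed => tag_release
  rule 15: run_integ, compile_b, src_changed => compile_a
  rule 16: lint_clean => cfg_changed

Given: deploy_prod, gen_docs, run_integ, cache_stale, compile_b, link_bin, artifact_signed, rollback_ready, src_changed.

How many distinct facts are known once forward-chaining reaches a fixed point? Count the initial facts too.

Round 1 fires rule 3, rule 4, rule 6, rule 12, rule 15, giving format_ok, hdr_changed, run_unit, compile_c, compile_a.
Round 2 fires rule 5, rule 13, rule 14, giving cache_hit, cond_5, tag_release.
Round 3 fires rule 7, giving tests_changed.
Round 4 fires rule 9, giving deploy_stage.
Round 5 fires rule 11, giving publish_ok.
Round 6 fires rule 2, giving link_lib.
Closure: {artifact_signed, cache_hit, cache_stale, compile_a, compile_b, compile_c, cond_5, deploy_prod, deploy_stage, format_ok, gen_docs, hdr_changed, link_bin, link_lib, publish_ok, rollback_ready, run_integ, run_unit, src_changed, tag_release, tests_changed} — 21 facts.

21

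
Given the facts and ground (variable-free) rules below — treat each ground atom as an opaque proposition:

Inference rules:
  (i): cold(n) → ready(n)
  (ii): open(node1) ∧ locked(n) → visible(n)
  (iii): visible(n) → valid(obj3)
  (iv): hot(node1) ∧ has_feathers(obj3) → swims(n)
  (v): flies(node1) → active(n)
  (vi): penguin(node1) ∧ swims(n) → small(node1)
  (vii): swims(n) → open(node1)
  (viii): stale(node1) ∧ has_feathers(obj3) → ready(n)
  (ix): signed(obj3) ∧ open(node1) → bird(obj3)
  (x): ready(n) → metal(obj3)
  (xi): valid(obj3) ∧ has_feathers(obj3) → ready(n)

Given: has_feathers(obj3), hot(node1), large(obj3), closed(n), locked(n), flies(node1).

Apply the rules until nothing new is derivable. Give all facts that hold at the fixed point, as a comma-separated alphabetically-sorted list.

Round 1 — (iv), (v), derive swims(n), active(n).
Round 2 — (vii), derive open(node1).
Round 3 — (ii), derive visible(n).
Round 4 — (iii), derive valid(obj3).
Round 5 — (xi), derive ready(n).
Round 6 — (x), derive metal(obj3).

active(n), closed(n), flies(node1), has_feathers(obj3), hot(node1), large(obj3), locked(n), metal(obj3), open(node1), ready(n), swims(n), valid(obj3), visible(n)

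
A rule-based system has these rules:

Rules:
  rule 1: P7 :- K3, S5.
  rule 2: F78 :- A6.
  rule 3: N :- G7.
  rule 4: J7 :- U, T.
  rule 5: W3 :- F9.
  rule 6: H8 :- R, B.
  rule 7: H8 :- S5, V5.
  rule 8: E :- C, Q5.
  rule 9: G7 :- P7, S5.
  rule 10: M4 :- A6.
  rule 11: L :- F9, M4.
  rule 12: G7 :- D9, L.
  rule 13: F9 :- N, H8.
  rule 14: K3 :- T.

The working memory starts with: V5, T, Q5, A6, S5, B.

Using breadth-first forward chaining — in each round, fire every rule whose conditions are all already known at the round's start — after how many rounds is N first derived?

4

Round 1 fires rule 2, rule 7, rule 10, rule 14, giving F78, H8, M4, K3.
Round 2 fires rule 1, giving P7.
Round 3 fires rule 9, giving G7.
Round 4 fires rule 3, giving N.
N first appears in round 4.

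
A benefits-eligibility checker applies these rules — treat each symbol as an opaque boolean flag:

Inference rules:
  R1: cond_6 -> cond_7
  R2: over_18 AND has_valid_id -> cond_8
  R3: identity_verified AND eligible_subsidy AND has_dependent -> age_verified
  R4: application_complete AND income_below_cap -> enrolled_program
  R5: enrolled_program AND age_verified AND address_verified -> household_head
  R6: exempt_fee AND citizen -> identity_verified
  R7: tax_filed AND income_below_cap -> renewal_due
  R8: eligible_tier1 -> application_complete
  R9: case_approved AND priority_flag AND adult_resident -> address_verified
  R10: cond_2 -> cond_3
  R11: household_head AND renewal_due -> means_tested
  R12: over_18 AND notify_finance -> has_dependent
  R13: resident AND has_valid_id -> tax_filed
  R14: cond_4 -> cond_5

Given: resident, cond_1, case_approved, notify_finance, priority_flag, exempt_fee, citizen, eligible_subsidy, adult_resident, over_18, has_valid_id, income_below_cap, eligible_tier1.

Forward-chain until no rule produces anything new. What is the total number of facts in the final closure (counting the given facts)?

[1] R2 [over_18 AND has_valid_id -> cond_8]; R6 [exempt_fee AND citizen -> identity_verified]; R8 [eligible_tier1 -> application_complete]; R9 [case_approved AND priority_flag AND adult_resident -> address_verified]; R12 [over_18 AND notify_finance -> has_dependent]; R13 [resident AND has_valid_id -> tax_filed]. ⇒ new: cond_8, identity_verified, application_complete, address_verified, has_dependent, tax_filed.
[2] R3 [identity_verified AND eligible_subsidy AND has_dependent -> age_verified]; R4 [application_complete AND income_below_cap -> enrolled_program]; R7 [tax_filed AND income_below_cap -> renewal_due]. ⇒ new: age_verified, enrolled_program, renewal_due.
[3] R5 [enrolled_program AND age_verified AND address_verified -> household_head]. ⇒ new: household_head.
[4] R11 [household_head AND renewal_due -> means_tested]. ⇒ new: means_tested.
Closure: {address_verified, adult_resident, age_verified, application_complete, case_approved, citizen, cond_1, cond_8, eligible_subsidy, eligible_tier1, enrolled_program, exempt_fee, has_dependent, has_valid_id, household_head, identity_verified, income_below_cap, means_tested, notify_finance, over_18, priority_flag, renewal_due, resident, tax_filed} — 24 facts.

24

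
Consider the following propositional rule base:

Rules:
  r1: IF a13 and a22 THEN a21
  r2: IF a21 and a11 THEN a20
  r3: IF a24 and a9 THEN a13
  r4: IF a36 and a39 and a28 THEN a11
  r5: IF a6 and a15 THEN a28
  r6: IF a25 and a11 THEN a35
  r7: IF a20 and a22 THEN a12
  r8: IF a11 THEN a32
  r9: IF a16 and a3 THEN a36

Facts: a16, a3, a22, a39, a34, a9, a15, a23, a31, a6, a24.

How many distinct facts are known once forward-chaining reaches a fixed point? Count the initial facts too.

19

Round 1: r3 [IF a24 and a9 THEN a13]; r5 [IF a6 and a15 THEN a28]; r9 [IF a16 and a3 THEN a36]. Adds a13, a28, a36.
Round 2: r1 [IF a13 and a22 THEN a21]; r4 [IF a36 and a39 and a28 THEN a11]. Adds a21, a11.
Round 3: r2 [IF a21 and a11 THEN a20]; r8 [IF a11 THEN a32]. Adds a20, a32.
Round 4: r7 [IF a20 and a22 THEN a12]. Adds a12.
Closure: {a11, a12, a13, a15, a16, a20, a21, a22, a23, a24, a28, a3, a31, a32, a34, a36, a39, a6, a9} — 19 facts.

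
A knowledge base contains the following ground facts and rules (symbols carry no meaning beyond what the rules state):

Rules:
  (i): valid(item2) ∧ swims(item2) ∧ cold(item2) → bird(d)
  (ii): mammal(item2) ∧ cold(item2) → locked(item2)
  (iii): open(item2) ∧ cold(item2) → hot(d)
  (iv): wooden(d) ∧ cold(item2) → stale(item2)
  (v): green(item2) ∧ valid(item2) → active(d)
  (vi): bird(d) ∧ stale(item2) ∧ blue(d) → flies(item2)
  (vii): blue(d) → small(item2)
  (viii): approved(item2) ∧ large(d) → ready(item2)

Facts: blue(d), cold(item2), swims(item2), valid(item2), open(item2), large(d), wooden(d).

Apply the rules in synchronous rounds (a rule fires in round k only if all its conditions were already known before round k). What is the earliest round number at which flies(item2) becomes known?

2

Round 1 — (i), (iii), (iv), (vii), derive bird(d), hot(d), stale(item2), small(item2).
Round 2 — (vi), derive flies(item2).
flies(item2) first appears in round 2.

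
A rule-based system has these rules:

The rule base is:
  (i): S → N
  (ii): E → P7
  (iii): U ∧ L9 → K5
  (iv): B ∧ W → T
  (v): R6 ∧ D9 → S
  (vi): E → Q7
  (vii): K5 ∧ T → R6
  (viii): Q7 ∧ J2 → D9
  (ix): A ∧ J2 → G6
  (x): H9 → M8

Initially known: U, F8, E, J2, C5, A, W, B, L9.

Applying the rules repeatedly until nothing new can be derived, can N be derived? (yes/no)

Round 1: (ii) [E → P7]; (iii) [U ∧ L9 → K5]; (iv) [B ∧ W → T]; (vi) [E → Q7]; (ix) [A ∧ J2 → G6]. Adds P7, K5, T, Q7, G6.
Round 2: (vii) [K5 ∧ T → R6]; (viii) [Q7 ∧ J2 → D9]. Adds R6, D9.
Round 3: (v) [R6 ∧ D9 → S]. Adds S.
Round 4: (i) [S → N]. Adds N.
N appears in round 4, so it is derivable.

yes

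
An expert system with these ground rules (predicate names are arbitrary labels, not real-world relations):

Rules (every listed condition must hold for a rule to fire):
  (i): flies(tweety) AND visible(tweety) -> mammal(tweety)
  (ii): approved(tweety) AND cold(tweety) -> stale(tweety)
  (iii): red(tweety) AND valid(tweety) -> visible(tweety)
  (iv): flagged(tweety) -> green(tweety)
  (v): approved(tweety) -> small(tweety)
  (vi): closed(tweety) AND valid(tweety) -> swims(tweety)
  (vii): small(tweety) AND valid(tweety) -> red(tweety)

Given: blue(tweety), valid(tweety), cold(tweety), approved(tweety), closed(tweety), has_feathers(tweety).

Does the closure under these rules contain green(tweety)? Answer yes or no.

no

Round 1 fires (ii), (v), (vi), giving stale(tweety), small(tweety), swims(tweety).
Round 2 fires (vii), giving red(tweety).
Round 3 fires (iii), giving visible(tweety).
Fixed point reached. green(tweety) is concluded only by (iv); (iv) needs flagged(tweety) (never derived).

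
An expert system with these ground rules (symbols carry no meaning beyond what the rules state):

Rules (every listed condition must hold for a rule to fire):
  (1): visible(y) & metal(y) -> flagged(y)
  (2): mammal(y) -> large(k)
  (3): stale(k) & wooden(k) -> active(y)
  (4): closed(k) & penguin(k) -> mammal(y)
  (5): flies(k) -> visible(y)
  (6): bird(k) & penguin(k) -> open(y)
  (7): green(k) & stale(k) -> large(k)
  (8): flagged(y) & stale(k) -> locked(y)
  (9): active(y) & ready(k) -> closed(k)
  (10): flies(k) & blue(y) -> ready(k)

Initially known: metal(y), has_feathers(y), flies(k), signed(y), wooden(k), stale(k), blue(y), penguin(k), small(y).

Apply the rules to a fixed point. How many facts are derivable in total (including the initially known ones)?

Round 1 — (3), (5), (10), derive active(y), visible(y), ready(k).
Round 2 — (1), (9), derive flagged(y), closed(k).
Round 3 — (4), (8), derive mammal(y), locked(y).
Round 4 — (2), derive large(k).
Closure: {active(y), blue(y), closed(k), flagged(y), flies(k), has_feathers(y), large(k), locked(y), mammal(y), metal(y), penguin(k), ready(k), signed(y), small(y), stale(k), visible(y), wooden(k)} — 17 facts.

17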